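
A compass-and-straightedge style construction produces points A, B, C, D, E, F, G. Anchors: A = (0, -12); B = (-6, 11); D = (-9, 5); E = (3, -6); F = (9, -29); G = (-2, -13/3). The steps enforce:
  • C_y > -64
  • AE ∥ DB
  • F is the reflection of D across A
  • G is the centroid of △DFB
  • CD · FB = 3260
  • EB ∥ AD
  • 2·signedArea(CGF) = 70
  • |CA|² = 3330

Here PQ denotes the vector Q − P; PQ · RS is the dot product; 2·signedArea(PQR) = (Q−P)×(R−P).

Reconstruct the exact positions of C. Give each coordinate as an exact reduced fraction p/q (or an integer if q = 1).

1. C_x = 27  [2·signedArea(CGF) = 70 ∩ CD · FB = 3260]
2. C_y = -63  [2·signedArea(CGF) = 70 ∩ CD · FB = 3260]
   → C = (27, -63)

C = (27, -63)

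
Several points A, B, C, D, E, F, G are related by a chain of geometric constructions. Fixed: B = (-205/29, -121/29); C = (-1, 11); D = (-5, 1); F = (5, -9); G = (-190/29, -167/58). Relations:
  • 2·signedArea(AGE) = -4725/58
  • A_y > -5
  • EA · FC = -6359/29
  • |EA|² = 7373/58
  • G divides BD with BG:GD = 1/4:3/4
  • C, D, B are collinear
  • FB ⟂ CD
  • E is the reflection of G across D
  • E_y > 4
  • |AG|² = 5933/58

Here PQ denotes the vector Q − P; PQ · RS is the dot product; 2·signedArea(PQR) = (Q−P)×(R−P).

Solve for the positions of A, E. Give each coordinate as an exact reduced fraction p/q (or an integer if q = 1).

A = (7/2, -4)
E = (-100/29, 283/58)

1. E_x = -100/29  [E is the reflection of G across D]
2. E_y = 283/58  [E is the reflection of G across D]
   → E = (-100/29, 283/58)
3. A_x = 7/2  [2·signedArea(AGE) = -4725/58 ∩ EA · FC = -6359/29]
4. A_y = -4  [2·signedArea(AGE) = -4725/58 ∩ EA · FC = -6359/29]
   → A = (7/2, -4)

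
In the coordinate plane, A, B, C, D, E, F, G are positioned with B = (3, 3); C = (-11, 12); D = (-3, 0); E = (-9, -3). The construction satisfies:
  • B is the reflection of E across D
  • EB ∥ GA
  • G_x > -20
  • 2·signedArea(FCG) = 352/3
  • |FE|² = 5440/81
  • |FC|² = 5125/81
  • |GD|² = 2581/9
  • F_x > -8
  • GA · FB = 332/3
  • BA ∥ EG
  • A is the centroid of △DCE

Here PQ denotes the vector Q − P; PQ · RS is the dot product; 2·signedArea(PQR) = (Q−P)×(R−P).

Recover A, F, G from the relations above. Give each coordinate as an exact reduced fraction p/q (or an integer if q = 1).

A = (-23/3, 3)
F = (-65/9, 5)
G = (-59/3, -3)

1. A_x = -23/3  [A is the centroid of △DCE]
2. A_y = 3  [A is the centroid of △DCE]
   → A = (-23/3, 3)
3. G_x = -59/3  [EB ∥ GA ∩ BA ∥ EG]
4. G_y = -3  [EB ∥ GA ∩ BA ∥ EG]
   → G = (-59/3, -3)
5. F_x = -65/9  [2·signedArea(FCG) = 352/3 ∩ GA · FB = 332/3]
6. F_y = 5  [2·signedArea(FCG) = 352/3 ∩ GA · FB = 332/3]
   → F = (-65/9, 5)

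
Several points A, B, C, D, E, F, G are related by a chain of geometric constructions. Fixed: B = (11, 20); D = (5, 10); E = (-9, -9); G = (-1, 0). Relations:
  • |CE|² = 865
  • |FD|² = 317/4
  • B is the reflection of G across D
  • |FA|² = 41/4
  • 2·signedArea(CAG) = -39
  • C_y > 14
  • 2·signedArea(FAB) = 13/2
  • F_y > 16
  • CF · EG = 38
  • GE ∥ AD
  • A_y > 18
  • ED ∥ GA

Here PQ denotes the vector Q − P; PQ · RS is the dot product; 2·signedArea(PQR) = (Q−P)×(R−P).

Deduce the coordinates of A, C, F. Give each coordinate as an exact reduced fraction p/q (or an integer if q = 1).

1. A_x = 13  [GE ∥ AD ∩ ED ∥ GA]
2. A_y = 19  [GE ∥ AD ∩ ED ∥ GA]
   → A = (13, 19)
3. C_x = 8  [line 19·x + -14·y + 58 = 0 ∩ |CE|² = 865]
4. C_y = 15  [line 19·x + -14·y + 58 = 0 ∩ |CE|² = 865]
   → C = (8, 15)
5. F_x = 21/2  [2·signedArea(FAB) = 13/2 ∩ CF · EG = 38]
6. F_y = 17  [2·signedArea(FAB) = 13/2 ∩ CF · EG = 38]
   → F = (21/2, 17)

A = (13, 19)
C = (8, 15)
F = (21/2, 17)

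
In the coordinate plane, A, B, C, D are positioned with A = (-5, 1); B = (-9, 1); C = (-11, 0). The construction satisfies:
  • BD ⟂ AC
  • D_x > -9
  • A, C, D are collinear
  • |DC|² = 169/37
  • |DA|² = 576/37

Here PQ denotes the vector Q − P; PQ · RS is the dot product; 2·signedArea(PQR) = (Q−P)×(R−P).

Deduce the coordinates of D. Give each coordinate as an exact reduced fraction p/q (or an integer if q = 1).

1. D_x = -329/37  [A, C, D are collinear ∩ BD ⟂ AC]
2. D_y = 13/37  [A, C, D are collinear ∩ BD ⟂ AC]
   → D = (-329/37, 13/37)

D = (-329/37, 13/37)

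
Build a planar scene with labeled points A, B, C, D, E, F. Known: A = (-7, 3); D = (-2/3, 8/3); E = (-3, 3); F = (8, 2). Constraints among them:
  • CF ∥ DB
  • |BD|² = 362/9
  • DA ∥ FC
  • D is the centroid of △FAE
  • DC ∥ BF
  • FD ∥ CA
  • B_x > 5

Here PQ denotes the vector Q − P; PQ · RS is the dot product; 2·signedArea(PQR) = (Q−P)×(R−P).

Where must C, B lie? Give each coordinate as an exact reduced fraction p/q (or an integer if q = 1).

1. C_x = 5/3  [FD ∥ CA ∩ DA ∥ FC]
2. C_y = 7/3  [FD ∥ CA ∩ DA ∥ FC]
   → C = (5/3, 7/3)
3. B_x = 17/3  [DC ∥ BF ∩ CF ∥ DB]
4. B_y = 7/3  [DC ∥ BF ∩ CF ∥ DB]
   → B = (17/3, 7/3)

B = (17/3, 7/3)
C = (5/3, 7/3)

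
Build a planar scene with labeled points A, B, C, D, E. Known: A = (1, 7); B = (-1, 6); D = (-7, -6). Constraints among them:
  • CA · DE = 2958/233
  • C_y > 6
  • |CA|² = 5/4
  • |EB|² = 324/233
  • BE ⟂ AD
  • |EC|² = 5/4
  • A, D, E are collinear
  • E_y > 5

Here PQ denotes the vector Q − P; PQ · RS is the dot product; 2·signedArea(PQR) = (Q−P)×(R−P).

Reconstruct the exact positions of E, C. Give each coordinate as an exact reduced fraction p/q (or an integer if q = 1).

C = (0, 13/2)
E = (1/233, 1254/233)

1. E_x = 1/233  [A, D, E are collinear ∩ BE ⟂ AD]
2. E_y = 1254/233  [A, D, E are collinear ∩ BE ⟂ AD]
   → E = (1/233, 1254/233)
3. C_x = 0  [line -1632/233·x + -2652/233·y + 17238/233 = 0 ∩ |CA|² = 5/4]
4. C_y = 13/2  [line -1632/233·x + -2652/233·y + 17238/233 = 0 ∩ |CA|² = 5/4]
   → C = (0, 13/2)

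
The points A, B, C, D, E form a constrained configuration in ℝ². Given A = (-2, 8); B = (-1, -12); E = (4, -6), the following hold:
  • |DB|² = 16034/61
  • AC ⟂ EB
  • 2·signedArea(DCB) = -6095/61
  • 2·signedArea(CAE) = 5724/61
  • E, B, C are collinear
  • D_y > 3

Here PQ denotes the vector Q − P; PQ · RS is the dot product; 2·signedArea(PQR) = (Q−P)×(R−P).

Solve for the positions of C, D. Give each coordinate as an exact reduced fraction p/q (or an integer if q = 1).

1. C_x = 514/61  [E, B, C are collinear ∩ AC ⟂ EB]
2. C_y = -42/61  [E, B, C are collinear ∩ AC ⟂ EB]
   → C = (514/61, -42/61)
3. D_x = 196/61  [line 690/61·x + -575/61·y + -115/61 = 0 ∩ |DB|² = 16034/61]
4. D_y = 223/61  [line 690/61·x + -575/61·y + -115/61 = 0 ∩ |DB|² = 16034/61]
   → D = (196/61, 223/61)

C = (514/61, -42/61)
D = (196/61, 223/61)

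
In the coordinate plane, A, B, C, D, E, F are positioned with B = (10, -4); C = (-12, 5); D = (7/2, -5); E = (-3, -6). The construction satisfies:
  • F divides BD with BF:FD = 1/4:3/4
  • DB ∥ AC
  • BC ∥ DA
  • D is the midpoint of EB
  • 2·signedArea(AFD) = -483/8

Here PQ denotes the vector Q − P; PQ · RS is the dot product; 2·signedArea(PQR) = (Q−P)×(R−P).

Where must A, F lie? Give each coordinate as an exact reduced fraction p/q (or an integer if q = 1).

A = (-37/2, 4)
F = (67/8, -17/4)

1. A_x = -37/2  [DB ∥ AC ∩ BC ∥ DA]
2. A_y = 4  [DB ∥ AC ∩ BC ∥ DA]
   → A = (-37/2, 4)
3. F_x = 67/8  [F divides BD with BF:FD = 1/4:3/4]
4. F_y = -17/4  [F divides BD with BF:FD = 1/4:3/4]
   → F = (67/8, -17/4)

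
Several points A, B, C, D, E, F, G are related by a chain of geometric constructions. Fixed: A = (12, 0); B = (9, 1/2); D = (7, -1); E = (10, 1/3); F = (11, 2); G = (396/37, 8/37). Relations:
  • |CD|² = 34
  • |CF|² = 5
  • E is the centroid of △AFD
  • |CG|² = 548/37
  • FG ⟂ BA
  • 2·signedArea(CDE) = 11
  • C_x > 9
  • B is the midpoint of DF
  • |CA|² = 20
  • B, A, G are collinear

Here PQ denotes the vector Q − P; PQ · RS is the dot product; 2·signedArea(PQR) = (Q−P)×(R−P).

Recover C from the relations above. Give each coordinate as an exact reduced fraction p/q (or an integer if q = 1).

C = (10, 4)

1. C_x = 10  [line -4/3·x + 3·y + 4/3 = 0 ∩ |CG|² = 548/37]
2. C_y = 4  [line -4/3·x + 3·y + 4/3 = 0 ∩ |CG|² = 548/37]
   → C = (10, 4)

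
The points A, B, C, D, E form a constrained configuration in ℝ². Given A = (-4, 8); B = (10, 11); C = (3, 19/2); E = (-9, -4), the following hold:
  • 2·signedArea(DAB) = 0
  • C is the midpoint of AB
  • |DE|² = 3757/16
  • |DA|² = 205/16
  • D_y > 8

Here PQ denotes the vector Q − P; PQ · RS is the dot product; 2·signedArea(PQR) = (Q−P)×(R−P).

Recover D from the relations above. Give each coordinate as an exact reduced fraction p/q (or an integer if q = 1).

1. D_x = -1/2  [line -3·x + 14·y + -124 = 0 ∩ |DE|² = 3757/16]
2. D_y = 35/4  [line -3·x + 14·y + -124 = 0 ∩ |DE|² = 3757/16]
   → D = (-1/2, 35/4)

D = (-1/2, 35/4)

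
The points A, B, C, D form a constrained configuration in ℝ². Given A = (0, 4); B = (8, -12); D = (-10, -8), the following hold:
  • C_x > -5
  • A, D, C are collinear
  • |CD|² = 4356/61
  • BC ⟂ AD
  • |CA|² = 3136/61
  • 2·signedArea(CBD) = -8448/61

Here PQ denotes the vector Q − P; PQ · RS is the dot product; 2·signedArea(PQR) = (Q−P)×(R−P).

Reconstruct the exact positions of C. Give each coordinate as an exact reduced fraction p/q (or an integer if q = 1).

C = (-280/61, -92/61)

1. C_x = -280/61  [A, D, C are collinear ∩ BC ⟂ AD]
2. C_y = -92/61  [A, D, C are collinear ∩ BC ⟂ AD]
   → C = (-280/61, -92/61)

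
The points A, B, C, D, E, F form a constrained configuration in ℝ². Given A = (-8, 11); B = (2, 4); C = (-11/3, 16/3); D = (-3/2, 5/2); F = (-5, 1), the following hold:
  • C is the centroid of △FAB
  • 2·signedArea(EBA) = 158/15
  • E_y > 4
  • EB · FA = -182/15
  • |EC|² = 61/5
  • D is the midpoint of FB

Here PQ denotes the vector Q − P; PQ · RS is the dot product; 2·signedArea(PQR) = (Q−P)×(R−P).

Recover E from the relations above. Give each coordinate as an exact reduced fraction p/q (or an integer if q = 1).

E = (-4/15, 68/15)

1. E_x = -4/15  [2·signedArea(EBA) = 158/15 ∩ EB · FA = -182/15]
2. E_y = 68/15  [2·signedArea(EBA) = 158/15 ∩ EB · FA = -182/15]
   → E = (-4/15, 68/15)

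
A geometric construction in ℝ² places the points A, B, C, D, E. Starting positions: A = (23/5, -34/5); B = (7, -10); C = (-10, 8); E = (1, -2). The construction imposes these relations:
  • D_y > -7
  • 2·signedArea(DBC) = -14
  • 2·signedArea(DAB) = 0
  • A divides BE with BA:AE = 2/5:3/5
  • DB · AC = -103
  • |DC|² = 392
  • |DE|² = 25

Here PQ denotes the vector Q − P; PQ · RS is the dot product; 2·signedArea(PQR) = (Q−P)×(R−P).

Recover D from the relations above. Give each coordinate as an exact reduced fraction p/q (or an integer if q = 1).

1. D_x = 4  [2·signedArea(DAB) = 0 ∩ 2·signedArea(DBC) = -14]
2. D_y = -6  [2·signedArea(DAB) = 0 ∩ 2·signedArea(DBC) = -14]
   → D = (4, -6)

D = (4, -6)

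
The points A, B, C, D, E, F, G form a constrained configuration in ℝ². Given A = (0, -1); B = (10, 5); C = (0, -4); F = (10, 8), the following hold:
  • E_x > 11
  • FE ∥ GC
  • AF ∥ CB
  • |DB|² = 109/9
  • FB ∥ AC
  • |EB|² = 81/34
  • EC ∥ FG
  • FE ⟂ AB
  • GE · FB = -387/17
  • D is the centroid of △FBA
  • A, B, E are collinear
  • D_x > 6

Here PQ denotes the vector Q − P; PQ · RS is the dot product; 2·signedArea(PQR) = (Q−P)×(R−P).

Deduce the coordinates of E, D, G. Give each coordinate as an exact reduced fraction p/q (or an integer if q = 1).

1. E_x = 385/34  [A, B, E are collinear ∩ FE ⟂ AB]
2. E_y = 197/34  [A, B, E are collinear ∩ FE ⟂ AB]
   → E = (385/34, 197/34)
3. D_x = 20/3  [D is the centroid of △FBA]
4. D_y = 4  [D is the centroid of △FBA]
   → D = (20/3, 4)
5. G_x = -45/34  [FE ∥ GC ∩ EC ∥ FG]
6. G_y = -61/34  [FE ∥ GC ∩ EC ∥ FG]
   → G = (-45/34, -61/34)

D = (20/3, 4)
E = (385/34, 197/34)
G = (-45/34, -61/34)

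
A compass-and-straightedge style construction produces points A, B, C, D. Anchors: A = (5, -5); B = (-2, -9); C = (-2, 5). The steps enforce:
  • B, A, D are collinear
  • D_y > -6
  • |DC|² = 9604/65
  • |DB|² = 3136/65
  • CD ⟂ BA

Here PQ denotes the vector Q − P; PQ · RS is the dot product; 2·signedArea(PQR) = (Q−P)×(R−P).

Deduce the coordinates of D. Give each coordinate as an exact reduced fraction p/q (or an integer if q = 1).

D = (262/65, -361/65)

1. D_x = 262/65  [B, A, D are collinear ∩ CD ⟂ BA]
2. D_y = -361/65  [B, A, D are collinear ∩ CD ⟂ BA]
   → D = (262/65, -361/65)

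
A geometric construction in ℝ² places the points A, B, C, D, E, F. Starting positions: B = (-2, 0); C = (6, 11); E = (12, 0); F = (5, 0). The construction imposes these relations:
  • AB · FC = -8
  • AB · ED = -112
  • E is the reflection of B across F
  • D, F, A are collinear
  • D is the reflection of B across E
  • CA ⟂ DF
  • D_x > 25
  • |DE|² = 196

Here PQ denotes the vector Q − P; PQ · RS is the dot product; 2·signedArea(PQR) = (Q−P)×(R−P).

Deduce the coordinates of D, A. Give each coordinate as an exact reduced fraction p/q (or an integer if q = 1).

1. D_x = 26  [D is the reflection of B across E]
2. D_y = 0  [D is the reflection of B across E]
   → D = (26, 0)
3. A_x = 6  [D, F, A are collinear ∩ CA ⟂ DF]
4. A_y = 0  [D, F, A are collinear ∩ CA ⟂ DF]
   → A = (6, 0)

A = (6, 0)
D = (26, 0)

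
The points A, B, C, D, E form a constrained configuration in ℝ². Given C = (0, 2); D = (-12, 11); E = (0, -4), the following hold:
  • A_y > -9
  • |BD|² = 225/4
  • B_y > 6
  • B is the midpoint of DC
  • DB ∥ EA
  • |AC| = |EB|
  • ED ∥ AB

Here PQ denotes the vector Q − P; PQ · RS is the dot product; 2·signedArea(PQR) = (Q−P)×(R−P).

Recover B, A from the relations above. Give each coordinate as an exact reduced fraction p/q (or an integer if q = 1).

A = (6, -17/2)
B = (-6, 13/2)

1. B_x = -6  [B is the midpoint of DC]
2. B_y = 13/2  [B is the midpoint of DC]
   → B = (-6, 13/2)
3. A_x = 6  [ED ∥ AB ∩ DB ∥ EA]
4. A_y = -17/2  [ED ∥ AB ∩ DB ∥ EA]
   → A = (6, -17/2)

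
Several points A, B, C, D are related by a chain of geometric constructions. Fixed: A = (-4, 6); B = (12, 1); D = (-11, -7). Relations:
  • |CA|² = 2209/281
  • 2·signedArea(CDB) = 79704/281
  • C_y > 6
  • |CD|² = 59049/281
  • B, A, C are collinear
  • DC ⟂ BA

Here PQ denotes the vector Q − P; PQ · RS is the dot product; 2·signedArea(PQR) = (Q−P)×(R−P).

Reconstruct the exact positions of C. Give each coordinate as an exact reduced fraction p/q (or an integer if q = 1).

1. C_x = -1876/281  [B, A, C are collinear ∩ DC ⟂ BA]
2. C_y = 1921/281  [B, A, C are collinear ∩ DC ⟂ BA]
   → C = (-1876/281, 1921/281)

C = (-1876/281, 1921/281)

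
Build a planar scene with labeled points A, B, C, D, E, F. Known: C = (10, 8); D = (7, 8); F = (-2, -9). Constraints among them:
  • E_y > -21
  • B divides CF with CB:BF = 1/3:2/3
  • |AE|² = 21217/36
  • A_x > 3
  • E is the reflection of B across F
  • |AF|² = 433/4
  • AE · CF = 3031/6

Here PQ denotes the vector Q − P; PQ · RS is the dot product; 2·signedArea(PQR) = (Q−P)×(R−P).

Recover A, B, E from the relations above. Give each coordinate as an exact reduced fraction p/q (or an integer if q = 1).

1. B_x = 6  [B divides CF with CB:BF = 1/3:2/3]
2. B_y = 7/3  [B divides CF with CB:BF = 1/3:2/3]
   → B = (6, 7/3)
3. E_x = -10  [E is the reflection of B across F]
4. E_y = -61/3  [E is the reflection of B across F]
   → E = (-10, -61/3)
5. A_x = 4  [line 12·x + 17·y + -79/2 = 0 ∩ |AF|² = 433/4]
6. A_y = -1/2  [line 12·x + 17·y + -79/2 = 0 ∩ |AF|² = 433/4]
   → A = (4, -1/2)

A = (4, -1/2)
B = (6, 7/3)
E = (-10, -61/3)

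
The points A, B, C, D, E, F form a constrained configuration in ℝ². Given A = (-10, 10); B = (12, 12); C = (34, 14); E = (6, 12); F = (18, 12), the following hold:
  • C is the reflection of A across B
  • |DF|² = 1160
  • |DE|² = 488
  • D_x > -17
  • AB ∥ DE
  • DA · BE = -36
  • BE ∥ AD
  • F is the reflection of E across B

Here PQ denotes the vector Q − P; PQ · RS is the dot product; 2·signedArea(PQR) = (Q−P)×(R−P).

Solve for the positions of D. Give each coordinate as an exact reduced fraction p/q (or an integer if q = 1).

1. D_x = -16  [AB ∥ DE ∩ BE ∥ AD]
2. D_y = 10  [AB ∥ DE ∩ BE ∥ AD]
   → D = (-16, 10)

D = (-16, 10)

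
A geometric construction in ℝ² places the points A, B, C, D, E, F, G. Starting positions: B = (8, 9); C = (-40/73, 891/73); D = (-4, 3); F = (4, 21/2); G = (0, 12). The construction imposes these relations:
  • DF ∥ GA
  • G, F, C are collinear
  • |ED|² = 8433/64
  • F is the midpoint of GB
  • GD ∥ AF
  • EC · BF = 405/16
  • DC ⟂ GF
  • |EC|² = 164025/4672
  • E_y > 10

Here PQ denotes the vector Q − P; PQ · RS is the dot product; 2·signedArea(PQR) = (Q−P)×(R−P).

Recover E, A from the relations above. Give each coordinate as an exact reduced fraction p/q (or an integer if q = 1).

A = (8, 39/2)
E = (5, 81/8)

1. E_x = 5  [line 4·x + -3/2·y + -77/16 = 0 ∩ |ED|² = 8433/64]
2. E_y = 81/8  [line 4·x + -3/2·y + -77/16 = 0 ∩ |ED|² = 8433/64]
   → E = (5, 81/8)
3. A_x = 8  [GD ∥ AF ∩ DF ∥ GA]
4. A_y = 39/2  [GD ∥ AF ∩ DF ∥ GA]
   → A = (8, 39/2)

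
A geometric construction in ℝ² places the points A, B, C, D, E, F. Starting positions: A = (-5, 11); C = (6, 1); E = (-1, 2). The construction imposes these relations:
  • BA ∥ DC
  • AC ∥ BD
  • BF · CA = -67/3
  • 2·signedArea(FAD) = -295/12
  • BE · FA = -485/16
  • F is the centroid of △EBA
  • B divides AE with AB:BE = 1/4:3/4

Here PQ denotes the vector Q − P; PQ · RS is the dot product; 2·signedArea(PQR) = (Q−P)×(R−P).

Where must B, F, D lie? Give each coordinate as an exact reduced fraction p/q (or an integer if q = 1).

B = (-4, 35/4)
D = (7, -5/4)
F = (-10/3, 29/4)

1. B_x = -4  [B divides AE with AB:BE = 1/4:3/4]
2. B_y = 35/4  [B divides AE with AB:BE = 1/4:3/4]
   → B = (-4, 35/4)
3. F_x = -10/3  [F is the centroid of △EBA]
4. F_y = 29/4  [F is the centroid of △EBA]
   → F = (-10/3, 29/4)
5. D_x = 7  [BA ∥ DC ∩ AC ∥ BD]
6. D_y = -5/4  [BA ∥ DC ∩ AC ∥ BD]
   → D = (7, -5/4)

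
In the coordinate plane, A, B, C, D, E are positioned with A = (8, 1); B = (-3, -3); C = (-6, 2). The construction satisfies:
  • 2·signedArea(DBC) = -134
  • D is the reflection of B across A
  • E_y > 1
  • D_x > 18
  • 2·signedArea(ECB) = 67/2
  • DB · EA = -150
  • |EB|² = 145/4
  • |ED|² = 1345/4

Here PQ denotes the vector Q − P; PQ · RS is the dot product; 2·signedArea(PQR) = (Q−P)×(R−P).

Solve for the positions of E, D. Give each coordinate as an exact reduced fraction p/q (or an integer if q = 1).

D = (19, 5)
E = (1, 3/2)

1. E_x = 1  [line 5·x + 3·y + -19/2 = 0 ∩ |EB|² = 145/4]
2. E_y = 3/2  [line 5·x + 3·y + -19/2 = 0 ∩ |EB|² = 145/4]
   → E = (1, 3/2)
3. D_x = 19  [D is the reflection of B across A]
4. D_y = 5  [D is the reflection of B across A]
   → D = (19, 5)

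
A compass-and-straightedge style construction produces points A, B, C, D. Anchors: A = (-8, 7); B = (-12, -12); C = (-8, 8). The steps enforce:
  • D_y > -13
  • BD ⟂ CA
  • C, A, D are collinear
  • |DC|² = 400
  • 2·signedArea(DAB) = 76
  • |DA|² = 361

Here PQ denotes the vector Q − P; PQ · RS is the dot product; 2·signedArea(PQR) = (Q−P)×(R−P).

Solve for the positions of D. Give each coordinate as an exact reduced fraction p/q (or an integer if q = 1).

D = (-8, -12)

1. D_x = -8  [C, A, D are collinear ∩ BD ⟂ CA]
2. D_y = -12  [C, A, D are collinear ∩ BD ⟂ CA]
   → D = (-8, -12)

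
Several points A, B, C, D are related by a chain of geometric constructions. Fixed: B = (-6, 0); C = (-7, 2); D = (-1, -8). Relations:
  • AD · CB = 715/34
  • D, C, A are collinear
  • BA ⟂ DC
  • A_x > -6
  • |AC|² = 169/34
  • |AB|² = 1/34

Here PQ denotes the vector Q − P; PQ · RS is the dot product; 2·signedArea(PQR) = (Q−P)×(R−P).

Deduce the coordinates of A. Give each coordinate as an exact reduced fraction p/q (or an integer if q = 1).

1. A_x = -199/34  [D, C, A are collinear ∩ BA ⟂ DC]
2. A_y = 3/34  [D, C, A are collinear ∩ BA ⟂ DC]
   → A = (-199/34, 3/34)

A = (-199/34, 3/34)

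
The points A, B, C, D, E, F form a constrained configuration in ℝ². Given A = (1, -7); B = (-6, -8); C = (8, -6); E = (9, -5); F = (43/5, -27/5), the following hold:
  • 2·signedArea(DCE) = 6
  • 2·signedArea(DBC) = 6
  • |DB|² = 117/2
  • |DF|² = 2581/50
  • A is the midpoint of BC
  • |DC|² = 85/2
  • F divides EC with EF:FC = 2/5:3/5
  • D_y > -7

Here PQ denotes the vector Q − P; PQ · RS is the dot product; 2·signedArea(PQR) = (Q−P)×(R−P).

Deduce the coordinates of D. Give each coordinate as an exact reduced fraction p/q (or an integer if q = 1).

D = (3/2, -13/2)

1. D_x = 3/2  [2·signedArea(DCE) = 6 ∩ 2·signedArea(DBC) = 6]
2. D_y = -13/2  [2·signedArea(DCE) = 6 ∩ 2·signedArea(DBC) = 6]
   → D = (3/2, -13/2)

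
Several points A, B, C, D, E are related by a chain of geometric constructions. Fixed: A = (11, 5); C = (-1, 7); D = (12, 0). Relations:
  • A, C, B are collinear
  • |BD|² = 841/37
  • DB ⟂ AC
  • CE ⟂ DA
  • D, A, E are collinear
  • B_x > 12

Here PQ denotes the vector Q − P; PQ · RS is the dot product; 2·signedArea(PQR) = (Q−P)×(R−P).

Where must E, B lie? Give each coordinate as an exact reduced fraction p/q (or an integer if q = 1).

B = (473/37, 174/37)
E = (132/13, 120/13)

1. E_x = 132/13  [D, A, E are collinear ∩ CE ⟂ DA]
2. E_y = 120/13  [D, A, E are collinear ∩ CE ⟂ DA]
   → E = (132/13, 120/13)
3. B_x = 473/37  [A, C, B are collinear ∩ DB ⟂ AC]
4. B_y = 174/37  [A, C, B are collinear ∩ DB ⟂ AC]
   → B = (473/37, 174/37)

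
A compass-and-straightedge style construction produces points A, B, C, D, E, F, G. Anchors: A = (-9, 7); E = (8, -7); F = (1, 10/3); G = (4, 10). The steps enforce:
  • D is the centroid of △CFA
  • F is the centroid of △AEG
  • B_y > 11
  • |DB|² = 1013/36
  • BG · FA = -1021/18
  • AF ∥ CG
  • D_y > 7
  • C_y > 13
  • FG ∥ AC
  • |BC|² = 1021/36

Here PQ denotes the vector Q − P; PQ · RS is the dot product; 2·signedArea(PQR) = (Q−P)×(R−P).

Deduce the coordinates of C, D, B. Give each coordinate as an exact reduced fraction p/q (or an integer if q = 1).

B = (-1, 71/6)
C = (-6, 41/3)
D = (-14/3, 8)

1. C_x = -6  [AF ∥ CG ∩ FG ∥ AC]
2. C_y = 41/3  [AF ∥ CG ∩ FG ∥ AC]
   → C = (-6, 41/3)
3. D_x = -14/3  [D is the centroid of △CFA]
4. D_y = 8  [D is the centroid of △CFA]
   → D = (-14/3, 8)
5. B_x = -1  [line 10·x + -11/3·y + 961/18 = 0 ∩ |BC|² = 1021/36]
6. B_y = 71/6  [line 10·x + -11/3·y + 961/18 = 0 ∩ |BC|² = 1021/36]
   → B = (-1, 71/6)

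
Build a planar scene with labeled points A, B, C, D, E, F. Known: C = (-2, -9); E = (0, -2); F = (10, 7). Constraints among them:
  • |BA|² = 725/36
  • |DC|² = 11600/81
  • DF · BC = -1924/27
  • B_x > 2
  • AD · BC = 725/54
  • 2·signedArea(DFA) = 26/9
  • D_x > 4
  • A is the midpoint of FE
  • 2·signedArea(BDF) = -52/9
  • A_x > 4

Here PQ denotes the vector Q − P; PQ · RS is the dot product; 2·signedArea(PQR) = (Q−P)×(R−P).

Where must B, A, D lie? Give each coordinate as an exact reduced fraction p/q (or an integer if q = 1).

A = (5, 5/2)
B = (8/3, -4/3)
D = (38/9, 11/9)

1. A_x = 5  [A is the midpoint of FE]
2. A_y = 5/2  [A is the midpoint of FE]
   → A = (5, 5/2)
3. D_x = 38/9  [line 9/2·x + -5·y + -116/9 = 0 ∩ |DC|² = 11600/81]
4. D_y = 11/9  [line 9/2·x + -5·y + -116/9 = 0 ∩ |DC|² = 11600/81]
   → D = (38/9, 11/9)
5. B_x = 8/3  [2·signedArea(BDF) = -52/9 ∩ DF · BC = -1924/27]
6. B_y = -4/3  [2·signedArea(BDF) = -52/9 ∩ DF · BC = -1924/27]
   → B = (8/3, -4/3)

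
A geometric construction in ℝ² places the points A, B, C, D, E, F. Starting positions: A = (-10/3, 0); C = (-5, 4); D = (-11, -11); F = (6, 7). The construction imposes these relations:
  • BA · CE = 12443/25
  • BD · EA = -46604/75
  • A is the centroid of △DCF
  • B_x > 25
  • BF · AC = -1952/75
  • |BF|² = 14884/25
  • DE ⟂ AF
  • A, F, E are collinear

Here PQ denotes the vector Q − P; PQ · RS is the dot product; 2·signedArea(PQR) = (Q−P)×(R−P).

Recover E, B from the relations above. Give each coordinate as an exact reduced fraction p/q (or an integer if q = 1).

B = (638/25, 541/25)
E = (-338/25, -191/25)

1. E_x = -338/25  [A, F, E are collinear ∩ DE ⟂ AF]
2. E_y = -191/25  [A, F, E are collinear ∩ DE ⟂ AF]
   → E = (-338/25, -191/25)
3. B_x = 638/25  [BA · CE = 12443/25 ∩ BD · EA = -46604/75]
4. B_y = 541/25  [BA · CE = 12443/25 ∩ BD · EA = -46604/75]
   → B = (638/25, 541/25)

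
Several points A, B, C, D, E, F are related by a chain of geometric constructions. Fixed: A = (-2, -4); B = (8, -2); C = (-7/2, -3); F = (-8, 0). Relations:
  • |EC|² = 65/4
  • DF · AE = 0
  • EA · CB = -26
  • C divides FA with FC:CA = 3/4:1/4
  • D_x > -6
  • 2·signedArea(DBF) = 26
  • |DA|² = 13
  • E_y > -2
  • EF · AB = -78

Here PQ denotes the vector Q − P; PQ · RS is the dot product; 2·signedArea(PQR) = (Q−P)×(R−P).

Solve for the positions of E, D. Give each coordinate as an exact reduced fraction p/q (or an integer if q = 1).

D = (-5, -2)
E = (0, -1)

1. E_x = 0  [EA · CB = -26 ∩ EF · AB = -78]
2. E_y = -1  [EA · CB = -26 ∩ EF · AB = -78]
   → E = (0, -1)
3. D_x = -5  [DF · AE = 0 ∩ 2·signedArea(DBF) = 26]
4. D_y = -2  [DF · AE = 0 ∩ 2·signedArea(DBF) = 26]
   → D = (-5, -2)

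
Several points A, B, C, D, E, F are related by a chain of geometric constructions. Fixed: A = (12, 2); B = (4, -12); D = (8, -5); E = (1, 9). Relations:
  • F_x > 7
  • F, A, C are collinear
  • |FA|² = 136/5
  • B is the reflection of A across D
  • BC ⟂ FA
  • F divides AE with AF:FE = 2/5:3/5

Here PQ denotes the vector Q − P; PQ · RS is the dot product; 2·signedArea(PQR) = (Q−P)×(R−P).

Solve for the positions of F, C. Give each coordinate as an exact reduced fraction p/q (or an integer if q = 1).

1. F_x = 38/5  [F divides AE with AF:FE = 2/5:3/5]
2. F_y = 24/5  [F divides AE with AF:FE = 2/5:3/5]
   → F = (38/5, 24/5)
3. C_x = 215/17  [F, A, C are collinear ∩ BC ⟂ FA]
4. C_y = 27/17  [F, A, C are collinear ∩ BC ⟂ FA]
   → C = (215/17, 27/17)

C = (215/17, 27/17)
F = (38/5, 24/5)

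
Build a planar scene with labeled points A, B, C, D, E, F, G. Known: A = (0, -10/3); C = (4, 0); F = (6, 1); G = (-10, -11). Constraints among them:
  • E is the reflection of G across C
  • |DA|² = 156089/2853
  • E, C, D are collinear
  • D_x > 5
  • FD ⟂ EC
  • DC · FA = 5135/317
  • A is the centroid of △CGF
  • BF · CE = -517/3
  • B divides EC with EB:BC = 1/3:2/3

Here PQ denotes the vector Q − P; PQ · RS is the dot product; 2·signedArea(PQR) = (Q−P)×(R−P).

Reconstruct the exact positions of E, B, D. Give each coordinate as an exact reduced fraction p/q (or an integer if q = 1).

1. E_x = 18  [E is the reflection of G across C]
2. E_y = 11  [E is the reflection of G across C]
   → E = (18, 11)
3. B_x = 40/3  [B divides EC with EB:BC = 1/3:2/3]
4. B_y = 22/3  [B divides EC with EB:BC = 1/3:2/3]
   → B = (40/3, 22/3)
5. D_x = 1814/317  [E, C, D are collinear ∩ FD ⟂ EC]
6. D_y = 429/317  [E, C, D are collinear ∩ FD ⟂ EC]
   → D = (1814/317, 429/317)

B = (40/3, 22/3)
D = (1814/317, 429/317)
E = (18, 11)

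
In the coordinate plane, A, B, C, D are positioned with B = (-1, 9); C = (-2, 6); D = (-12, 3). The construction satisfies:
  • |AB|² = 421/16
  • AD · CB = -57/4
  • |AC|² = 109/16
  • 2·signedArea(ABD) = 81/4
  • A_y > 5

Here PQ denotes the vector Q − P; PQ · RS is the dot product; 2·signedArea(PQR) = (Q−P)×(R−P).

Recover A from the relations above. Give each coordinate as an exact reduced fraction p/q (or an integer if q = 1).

A = (-9/2, 21/4)

1. A_x = -9/2  [AD · CB = -57/4 ∩ 2·signedArea(ABD) = 81/4]
2. A_y = 21/4  [AD · CB = -57/4 ∩ 2·signedArea(ABD) = 81/4]
   → A = (-9/2, 21/4)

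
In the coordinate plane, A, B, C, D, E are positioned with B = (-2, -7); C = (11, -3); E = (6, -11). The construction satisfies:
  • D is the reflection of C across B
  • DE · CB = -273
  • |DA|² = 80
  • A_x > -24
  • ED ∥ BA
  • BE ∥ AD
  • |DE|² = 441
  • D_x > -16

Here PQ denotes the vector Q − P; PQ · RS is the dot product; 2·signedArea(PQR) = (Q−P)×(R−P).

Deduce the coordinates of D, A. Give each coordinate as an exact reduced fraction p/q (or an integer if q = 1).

1. D_x = -15  [D is the reflection of C across B]
2. D_y = -11  [D is the reflection of C across B]
   → D = (-15, -11)
3. A_x = -23  [BE ∥ AD ∩ ED ∥ BA]
4. A_y = -7  [BE ∥ AD ∩ ED ∥ BA]
   → A = (-23, -7)

A = (-23, -7)
D = (-15, -11)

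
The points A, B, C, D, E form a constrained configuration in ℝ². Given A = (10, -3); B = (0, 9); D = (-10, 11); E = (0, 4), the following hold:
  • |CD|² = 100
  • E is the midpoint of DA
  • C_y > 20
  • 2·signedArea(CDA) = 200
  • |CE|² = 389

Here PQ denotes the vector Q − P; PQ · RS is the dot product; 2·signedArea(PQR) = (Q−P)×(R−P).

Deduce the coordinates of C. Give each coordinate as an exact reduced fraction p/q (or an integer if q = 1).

C = (-10, 21)

1. C_x = -10  [line 14·x + 20·y + -280 = 0 ∩ |CE|² = 389]
2. C_y = 21  [line 14·x + 20·y + -280 = 0 ∩ |CE|² = 389]
   → C = (-10, 21)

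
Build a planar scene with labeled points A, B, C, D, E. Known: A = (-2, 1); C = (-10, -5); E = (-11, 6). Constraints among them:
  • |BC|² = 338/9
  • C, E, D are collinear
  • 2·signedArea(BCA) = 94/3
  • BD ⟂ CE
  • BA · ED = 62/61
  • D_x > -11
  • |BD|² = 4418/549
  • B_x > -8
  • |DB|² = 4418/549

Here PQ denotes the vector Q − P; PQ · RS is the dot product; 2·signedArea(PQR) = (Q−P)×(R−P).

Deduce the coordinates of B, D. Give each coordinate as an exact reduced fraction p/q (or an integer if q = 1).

1. B_x = -23/3  [line -6·x + 8·y + -154/3 = 0 ∩ |BC|² = 338/9]
2. B_y = 2/3  [line -6·x + 8·y + -154/3 = 0 ∩ |BC|² = 338/9]
   → B = (-23/3, 2/3)
3. D_x = -640/61  [BA · ED = 62/61 ∩ C, E, D are collinear]
4. D_y = 25/61  [BA · ED = 62/61 ∩ C, E, D are collinear]
   → D = (-640/61, 25/61)

B = (-23/3, 2/3)
D = (-640/61, 25/61)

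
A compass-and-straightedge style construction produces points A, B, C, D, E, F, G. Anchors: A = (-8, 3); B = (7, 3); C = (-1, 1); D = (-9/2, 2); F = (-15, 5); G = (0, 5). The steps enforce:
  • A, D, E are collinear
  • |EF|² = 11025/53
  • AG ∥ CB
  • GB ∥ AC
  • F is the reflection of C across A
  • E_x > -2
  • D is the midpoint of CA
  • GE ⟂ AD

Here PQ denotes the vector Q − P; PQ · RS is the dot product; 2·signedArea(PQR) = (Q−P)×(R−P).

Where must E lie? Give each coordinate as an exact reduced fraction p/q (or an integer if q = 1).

E = (-60/53, 55/53)

1. E_x = -60/53  [A, D, E are collinear ∩ GE ⟂ AD]
2. E_y = 55/53  [A, D, E are collinear ∩ GE ⟂ AD]
   → E = (-60/53, 55/53)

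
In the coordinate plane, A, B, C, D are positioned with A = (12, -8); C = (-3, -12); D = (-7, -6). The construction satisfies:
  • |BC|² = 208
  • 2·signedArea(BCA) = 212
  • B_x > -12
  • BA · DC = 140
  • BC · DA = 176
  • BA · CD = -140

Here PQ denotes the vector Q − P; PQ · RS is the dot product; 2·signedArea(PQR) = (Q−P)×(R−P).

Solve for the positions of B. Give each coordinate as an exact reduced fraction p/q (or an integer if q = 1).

1. B_x = -11  [BA · CD = -140 ∩ BC · DA = 176]
2. B_y = 0  [BA · CD = -140 ∩ BC · DA = 176]
   → B = (-11, 0)

B = (-11, 0)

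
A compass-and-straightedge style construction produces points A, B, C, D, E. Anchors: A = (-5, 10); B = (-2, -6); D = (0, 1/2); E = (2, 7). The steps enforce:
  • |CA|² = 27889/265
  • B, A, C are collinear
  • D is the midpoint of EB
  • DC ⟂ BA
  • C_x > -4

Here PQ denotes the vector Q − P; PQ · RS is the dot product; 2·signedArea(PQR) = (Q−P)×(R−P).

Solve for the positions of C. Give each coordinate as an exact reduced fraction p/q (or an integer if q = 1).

1. C_x = -824/265  [B, A, C are collinear ∩ DC ⟂ BA]
2. C_y = -22/265  [B, A, C are collinear ∩ DC ⟂ BA]
   → C = (-824/265, -22/265)

C = (-824/265, -22/265)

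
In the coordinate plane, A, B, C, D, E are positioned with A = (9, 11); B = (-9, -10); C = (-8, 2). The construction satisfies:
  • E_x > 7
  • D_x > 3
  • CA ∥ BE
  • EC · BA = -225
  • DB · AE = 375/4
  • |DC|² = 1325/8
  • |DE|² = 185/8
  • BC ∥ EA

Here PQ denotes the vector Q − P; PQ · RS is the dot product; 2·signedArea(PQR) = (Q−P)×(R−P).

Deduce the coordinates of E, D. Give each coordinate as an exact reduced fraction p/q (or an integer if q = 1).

D = (15/4, -13/4)
E = (8, -1)

1. E_x = 8  [BC ∥ EA ∩ CA ∥ BE]
2. E_y = -1  [BC ∥ EA ∩ CA ∥ BE]
   → E = (8, -1)
3. D_x = 15/4  [line 1·x + 12·y + 141/4 = 0 ∩ |DC|² = 1325/8]
4. D_y = -13/4  [line 1·x + 12·y + 141/4 = 0 ∩ |DC|² = 1325/8]
   → D = (15/4, -13/4)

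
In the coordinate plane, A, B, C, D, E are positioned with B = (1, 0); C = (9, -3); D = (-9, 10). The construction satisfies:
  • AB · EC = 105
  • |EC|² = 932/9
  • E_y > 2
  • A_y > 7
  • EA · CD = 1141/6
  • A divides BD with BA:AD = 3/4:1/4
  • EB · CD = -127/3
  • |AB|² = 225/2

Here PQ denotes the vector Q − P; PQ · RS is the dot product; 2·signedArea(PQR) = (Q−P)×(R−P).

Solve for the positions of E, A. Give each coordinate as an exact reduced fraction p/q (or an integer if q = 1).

1. A_x = -13/2  [A divides BD with BA:AD = 3/4:1/4]
2. A_y = 15/2  [A divides BD with BA:AD = 3/4:1/4]
   → A = (-13/2, 15/2)
3. E_x = 1/3  [EB · CD = -127/3 ∩ AB · EC = 105]
4. E_y = 7/3  [EB · CD = -127/3 ∩ AB · EC = 105]
   → E = (1/3, 7/3)

A = (-13/2, 15/2)
E = (1/3, 7/3)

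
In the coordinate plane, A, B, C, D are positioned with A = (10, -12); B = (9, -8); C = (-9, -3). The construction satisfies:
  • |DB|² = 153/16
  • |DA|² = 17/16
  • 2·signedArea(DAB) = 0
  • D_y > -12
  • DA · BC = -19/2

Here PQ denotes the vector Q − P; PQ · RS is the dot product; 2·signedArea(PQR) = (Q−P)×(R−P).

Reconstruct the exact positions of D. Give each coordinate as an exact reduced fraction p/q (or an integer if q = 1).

D = (39/4, -11)

1. D_x = 39/4  [2·signedArea(DAB) = 0 ∩ DA · BC = -19/2]
2. D_y = -11  [2·signedArea(DAB) = 0 ∩ DA · BC = -19/2]
   → D = (39/4, -11)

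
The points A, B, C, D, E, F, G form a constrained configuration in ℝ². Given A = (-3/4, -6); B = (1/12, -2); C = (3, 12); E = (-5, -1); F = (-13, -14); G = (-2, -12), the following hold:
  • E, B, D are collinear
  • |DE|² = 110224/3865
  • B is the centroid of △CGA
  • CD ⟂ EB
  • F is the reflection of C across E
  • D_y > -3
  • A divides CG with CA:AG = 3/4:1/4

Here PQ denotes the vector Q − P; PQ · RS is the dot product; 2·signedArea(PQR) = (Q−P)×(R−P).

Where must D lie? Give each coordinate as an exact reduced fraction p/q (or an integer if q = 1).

D = (927/3865, -7849/3865)

1. D_x = 927/3865  [E, B, D are collinear ∩ CD ⟂ EB]
2. D_y = -7849/3865  [E, B, D are collinear ∩ CD ⟂ EB]
   → D = (927/3865, -7849/3865)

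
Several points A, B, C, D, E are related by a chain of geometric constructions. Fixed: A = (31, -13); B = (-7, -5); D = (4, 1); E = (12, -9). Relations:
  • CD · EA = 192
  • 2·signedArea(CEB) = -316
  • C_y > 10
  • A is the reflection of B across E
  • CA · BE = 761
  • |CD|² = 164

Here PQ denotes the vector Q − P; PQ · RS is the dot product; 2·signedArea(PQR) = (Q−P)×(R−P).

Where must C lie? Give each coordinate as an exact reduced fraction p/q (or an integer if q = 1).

1. C_x = -4  [CA · BE = 761 ∩ 2·signedArea(CEB) = -316]
2. C_y = 11  [CA · BE = 761 ∩ 2·signedArea(CEB) = -316]
   → C = (-4, 11)

C = (-4, 11)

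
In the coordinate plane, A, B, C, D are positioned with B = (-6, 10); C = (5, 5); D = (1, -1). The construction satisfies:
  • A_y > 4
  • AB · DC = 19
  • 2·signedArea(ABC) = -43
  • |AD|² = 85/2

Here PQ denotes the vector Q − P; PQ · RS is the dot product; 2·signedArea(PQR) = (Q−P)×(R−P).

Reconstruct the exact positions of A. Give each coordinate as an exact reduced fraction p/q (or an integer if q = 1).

A = (-5/2, 9/2)

1. A_x = -5/2  [2·signedArea(ABC) = -43 ∩ AB · DC = 19]
2. A_y = 9/2  [2·signedArea(ABC) = -43 ∩ AB · DC = 19]
   → A = (-5/2, 9/2)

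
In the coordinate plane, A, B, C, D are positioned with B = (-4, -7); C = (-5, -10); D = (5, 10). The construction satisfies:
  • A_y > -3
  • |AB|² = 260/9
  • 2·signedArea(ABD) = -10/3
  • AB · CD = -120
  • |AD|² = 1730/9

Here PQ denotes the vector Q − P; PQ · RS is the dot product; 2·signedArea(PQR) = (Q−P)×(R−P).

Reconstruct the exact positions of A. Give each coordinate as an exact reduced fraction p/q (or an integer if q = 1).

A = (-4/3, -7/3)

1. A_x = -4/3  [2·signedArea(ABD) = -10/3 ∩ AB · CD = -120]
2. A_y = -7/3  [2·signedArea(ABD) = -10/3 ∩ AB · CD = -120]
   → A = (-4/3, -7/3)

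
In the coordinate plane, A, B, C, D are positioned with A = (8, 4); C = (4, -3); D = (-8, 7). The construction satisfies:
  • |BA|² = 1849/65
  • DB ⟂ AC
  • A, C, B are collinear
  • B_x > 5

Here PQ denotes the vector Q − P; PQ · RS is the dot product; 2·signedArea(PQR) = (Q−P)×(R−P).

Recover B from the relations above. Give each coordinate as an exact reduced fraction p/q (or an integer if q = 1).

B = (348/65, -41/65)

1. B_x = 348/65  [A, C, B are collinear ∩ DB ⟂ AC]
2. B_y = -41/65  [A, C, B are collinear ∩ DB ⟂ AC]
   → B = (348/65, -41/65)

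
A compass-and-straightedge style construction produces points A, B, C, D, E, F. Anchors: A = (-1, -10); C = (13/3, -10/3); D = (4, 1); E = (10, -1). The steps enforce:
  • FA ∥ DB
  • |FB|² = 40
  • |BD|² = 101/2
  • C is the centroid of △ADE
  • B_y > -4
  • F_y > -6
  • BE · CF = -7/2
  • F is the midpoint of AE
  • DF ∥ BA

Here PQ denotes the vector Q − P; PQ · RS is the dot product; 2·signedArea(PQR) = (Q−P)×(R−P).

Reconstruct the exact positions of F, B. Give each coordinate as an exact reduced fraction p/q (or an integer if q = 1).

B = (-3/2, -7/2)
F = (9/2, -11/2)

1. F_x = 9/2  [F is the midpoint of AE]
2. F_y = -11/2  [F is the midpoint of AE]
   → F = (9/2, -11/2)
3. B_x = -3/2  [DF ∥ BA ∩ FA ∥ DB]
4. B_y = -7/2  [DF ∥ BA ∩ FA ∥ DB]
   → B = (-3/2, -7/2)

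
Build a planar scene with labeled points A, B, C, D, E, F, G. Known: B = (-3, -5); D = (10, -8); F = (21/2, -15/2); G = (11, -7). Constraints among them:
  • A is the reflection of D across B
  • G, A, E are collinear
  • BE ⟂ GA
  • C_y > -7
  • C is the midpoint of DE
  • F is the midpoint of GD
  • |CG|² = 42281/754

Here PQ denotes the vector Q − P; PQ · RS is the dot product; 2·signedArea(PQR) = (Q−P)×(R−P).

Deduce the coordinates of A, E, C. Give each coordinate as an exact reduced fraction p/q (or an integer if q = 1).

1. A_x = -16  [A is the reflection of D across B]
2. A_y = -2  [A is the reflection of D across B]
   → A = (-16, -2)
3. E_x = -1091/377  [G, A, E are collinear ∩ BE ⟂ GA]
4. E_y = -1669/377  [G, A, E are collinear ∩ BE ⟂ GA]
   → E = (-1091/377, -1669/377)
5. C_x = 2679/754  [C is the midpoint of DE]
6. C_y = -4685/754  [C is the midpoint of DE]
   → C = (2679/754, -4685/754)

A = (-16, -2)
C = (2679/754, -4685/754)
E = (-1091/377, -1669/377)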